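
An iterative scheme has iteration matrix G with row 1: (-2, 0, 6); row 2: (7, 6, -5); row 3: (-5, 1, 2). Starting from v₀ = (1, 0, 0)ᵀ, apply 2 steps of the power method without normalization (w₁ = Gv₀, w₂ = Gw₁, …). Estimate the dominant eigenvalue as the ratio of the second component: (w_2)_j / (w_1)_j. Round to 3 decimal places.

7.571

w1 = Gv₀ = (-2, 7, -5)
w2 = Gw1 = (-26, 53, 7)
Ratio at component: 53 / 7 = 7.571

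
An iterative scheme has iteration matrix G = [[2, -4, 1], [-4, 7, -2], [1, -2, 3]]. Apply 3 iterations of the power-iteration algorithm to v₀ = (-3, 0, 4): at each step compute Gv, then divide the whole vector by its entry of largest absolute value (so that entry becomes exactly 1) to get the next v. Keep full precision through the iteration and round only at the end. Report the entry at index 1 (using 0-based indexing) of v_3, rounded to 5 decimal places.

1.00000

Gv0 = (-2.000000, 4.000000, 9.000000); divide by 9.000000 → v1 = (-0.222222, 0.444444, 1.000000)
Gv1 = (-1.222222, 2.000000, 1.888889); divide by 2.000000 → v2 = (-0.611111, 1.000000, 0.944444)
Gv2 = (-4.277778, 7.555556, 0.222222); divide by 7.555556 → v3 = (-0.566176, 1.000000, 0.029412)
Requested entry of v3: 136/136 = 1.00000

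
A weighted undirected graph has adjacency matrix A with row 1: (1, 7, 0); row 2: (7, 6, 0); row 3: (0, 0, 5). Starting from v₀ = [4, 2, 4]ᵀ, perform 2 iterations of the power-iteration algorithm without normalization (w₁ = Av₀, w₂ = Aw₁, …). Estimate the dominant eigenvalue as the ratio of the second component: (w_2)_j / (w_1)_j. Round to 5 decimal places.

w1 = Av₀ = (1·4 + 7·2 + 0·4; 7·4 + 6·2 + 0·4; 0·4 + 0·2 + 5·4) = (18, 40, 20)
w2 = Aw1 = (1·18 + 7·40 + 0·20; 7·18 + 6·40 + 0·20; 0·18 + 0·40 + 5·20) = (298, 366, 100)
Ratio at component: 366 / 40 = 9.15000

λ ≈ 9.15000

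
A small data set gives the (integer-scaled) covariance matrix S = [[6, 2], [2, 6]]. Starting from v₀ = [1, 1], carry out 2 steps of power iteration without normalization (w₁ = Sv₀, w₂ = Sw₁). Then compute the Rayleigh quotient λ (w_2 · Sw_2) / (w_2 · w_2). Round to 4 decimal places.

w1 = Sv₀ = (6·1 + 2·1; 2·1 + 6·1) = (8, 8)
w2 = Sw1 = (6·8 + 2·8; 2·8 + 6·8) = (64, 64)
Sw2 = (512, 512)
w2·Sw2 = 64·512 + 64·512 = 65536; w2·w2 = 64·64 + 64·64 = 8192
λ ≈ 65536/8192 = 8.0000

λ ≈ 8.0000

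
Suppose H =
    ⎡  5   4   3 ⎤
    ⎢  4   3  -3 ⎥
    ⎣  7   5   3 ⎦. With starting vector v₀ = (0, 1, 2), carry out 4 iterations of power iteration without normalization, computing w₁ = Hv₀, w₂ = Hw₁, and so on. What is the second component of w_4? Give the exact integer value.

w1 = Hv₀ = (5·0 + 4·1 + 3·2; 4·0 + 3·1 + (-3)·2; 7·0 + 5·1 + 3·2) = (10, -3, 11)
w2 = Hw1 = (5·10 + 4·(-3) + 3·11; 4·10 + 3·(-3) + (-3)·11; 7·10 + 5·(-3) + 3·11) = (71, -2, 88)
w3 = Hw2 = (611, 14, 751)
w4 = Hw3 = (5364, 233, 6600)
The requested component of w4 is 233.

233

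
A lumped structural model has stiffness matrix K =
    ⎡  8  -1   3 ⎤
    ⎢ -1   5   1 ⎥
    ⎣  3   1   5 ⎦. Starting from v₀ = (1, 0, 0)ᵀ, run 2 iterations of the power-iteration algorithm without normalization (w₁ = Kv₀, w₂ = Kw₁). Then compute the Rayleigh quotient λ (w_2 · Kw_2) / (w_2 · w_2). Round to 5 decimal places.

w1 = Kv₀ = (8, -1, 3)
w2 = Kw1 = (74, -10, 38)
Kw2 = (716, -86, 402)
w2·Kw2 = 74·716 + (-10)·(-86) + 38·402 = 69120; w2·w2 = 74·74 + (-10)·(-10) + 38·38 = 7020
λ ≈ 69120/7020 = 9.84615

9.84615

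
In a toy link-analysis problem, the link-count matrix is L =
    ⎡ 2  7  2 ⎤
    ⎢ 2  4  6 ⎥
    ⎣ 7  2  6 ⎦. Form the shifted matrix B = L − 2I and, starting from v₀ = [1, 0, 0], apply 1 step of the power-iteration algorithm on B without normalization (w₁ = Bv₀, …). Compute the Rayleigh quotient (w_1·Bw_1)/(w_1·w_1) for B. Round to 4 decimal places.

B = L − 2I has rows (0, 7, 2); (2, 2, 6); (7, 2, 4)
w1 = Bv₀ = (0·1 + 7·0 + 2·0; 2·1 + 2·0 + 6·0; 7·1 + 2·0 + 4·0) = (0, 2, 7)
Bw1 = (28, 46, 32)
w1·Bw1 = 316; w1·w1 = 53; μ ≈ 316/53 = 5.9623

5.9623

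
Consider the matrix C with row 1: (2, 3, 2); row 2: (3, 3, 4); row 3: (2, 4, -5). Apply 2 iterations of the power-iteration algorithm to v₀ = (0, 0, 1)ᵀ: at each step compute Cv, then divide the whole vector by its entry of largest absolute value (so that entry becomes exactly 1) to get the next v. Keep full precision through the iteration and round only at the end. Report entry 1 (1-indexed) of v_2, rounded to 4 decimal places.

Cv0 = (2.00000, 4.00000, -5.00000); divide by -5.00000 → v1 = (-0.40000, -0.80000, 1.00000)
Cv1 = (-1.20000, 0.40000, -9.00000); divide by -9.00000 → v2 = (0.13333, -0.04444, 1.00000)
Requested entry of v2: 6/45 = 0.1333

0.1333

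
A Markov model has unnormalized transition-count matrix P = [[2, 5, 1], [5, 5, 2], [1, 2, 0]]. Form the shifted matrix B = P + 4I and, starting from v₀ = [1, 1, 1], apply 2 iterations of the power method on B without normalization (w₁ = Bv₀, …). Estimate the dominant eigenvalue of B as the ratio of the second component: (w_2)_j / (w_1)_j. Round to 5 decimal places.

μ ≈ 13.62500

B = P + 4I has rows (6, 5, 1); (5, 9, 2); (1, 2, 4)
w1 = Bv₀ = (6·1 + 5·1 + 1·1; 5·1 + 9·1 + 2·1; 1·1 + 2·1 + 4·1) = (12, 16, 7)
w2 = Bw1 = (6·12 + 5·16 + 1·7; 5·12 + 9·16 + 2·7; 1·12 + 2·16 + 4·7) = (159, 218, 72)
Ratio: 218/16 = 13.62500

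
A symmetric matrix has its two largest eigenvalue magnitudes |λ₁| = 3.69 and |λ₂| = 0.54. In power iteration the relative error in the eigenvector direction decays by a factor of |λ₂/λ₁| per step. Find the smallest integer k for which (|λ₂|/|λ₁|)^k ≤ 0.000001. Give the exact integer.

|λ₂/λ₁| = 0.54/3.69 = 0.14634
Need k ≥ ln(0.000001) / ln(0.14634) = -13.8155 / -1.9218 ≈ 7.189
Smallest integer k satisfying the bound: 8

8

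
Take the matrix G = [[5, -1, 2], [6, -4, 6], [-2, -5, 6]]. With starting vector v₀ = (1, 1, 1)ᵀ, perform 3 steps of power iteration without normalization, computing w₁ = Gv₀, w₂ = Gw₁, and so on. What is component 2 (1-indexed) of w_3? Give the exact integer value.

w1 = Gv₀ = (5·1 + (-1)·1 + 2·1; 6·1 + (-4)·1 + 6·1; (-2)·1 + (-5)·1 + 6·1) = (6, 8, -1)
w2 = Gw1 = (5·6 + (-1)·8 + 2·(-1); 6·6 + (-4)·8 + 6·(-1); (-2)·6 + (-5)·8 + 6·(-1)) = (20, -2, -58)
w3 = Gw2 = (-14, -220, -378)
The requested component of w3 is -220.

-220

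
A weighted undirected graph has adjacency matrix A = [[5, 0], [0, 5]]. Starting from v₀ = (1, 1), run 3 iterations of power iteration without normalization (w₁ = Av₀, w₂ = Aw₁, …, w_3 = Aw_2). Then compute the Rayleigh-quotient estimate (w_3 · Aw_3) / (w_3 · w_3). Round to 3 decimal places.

w1 = Av₀ = (5·1 + 0·1; 0·1 + 5·1) = (5, 5)
w2 = Aw1 = (5·5 + 0·5; 0·5 + 5·5) = (25, 25)
w3 = Aw2 = (125, 125)
Aw3 = (625, 625)
w3·Aw3 = 125·625 + 125·625 = 156250; w3·w3 = 125·125 + 125·125 = 31250
λ ≈ 156250/31250 = 5.000

λ ≈ 5.000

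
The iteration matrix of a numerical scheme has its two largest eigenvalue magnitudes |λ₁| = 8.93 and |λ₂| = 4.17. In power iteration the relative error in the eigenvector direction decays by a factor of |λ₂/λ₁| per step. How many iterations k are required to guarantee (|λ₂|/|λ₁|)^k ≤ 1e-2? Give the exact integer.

|λ₂/λ₁| = 4.17/8.93 = 0.46697
Need k ≥ ln(1e-2) / ln(0.46697) = -4.6052 / -0.7615 ≈ 6.047
Smallest integer k satisfying the bound: 7

7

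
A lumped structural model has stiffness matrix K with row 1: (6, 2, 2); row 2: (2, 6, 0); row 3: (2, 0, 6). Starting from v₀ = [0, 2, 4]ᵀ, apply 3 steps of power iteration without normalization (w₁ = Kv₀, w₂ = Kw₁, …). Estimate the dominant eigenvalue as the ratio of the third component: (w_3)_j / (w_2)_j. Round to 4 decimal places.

w1 = Kv₀ = (6·0 + 2·2 + 2·4; 2·0 + 6·2 + 0·4; 2·0 + 0·2 + 6·4) = (12, 12, 24)
w2 = Kw1 = (6·12 + 2·12 + 2·24; 2·12 + 6·12 + 0·24; 2·12 + 0·12 + 6·24) = (144, 96, 168)
w3 = Kw2 = (1392, 864, 1296)
Ratio at component: 1296 / 168 = 7.7143

λ ≈ 7.7143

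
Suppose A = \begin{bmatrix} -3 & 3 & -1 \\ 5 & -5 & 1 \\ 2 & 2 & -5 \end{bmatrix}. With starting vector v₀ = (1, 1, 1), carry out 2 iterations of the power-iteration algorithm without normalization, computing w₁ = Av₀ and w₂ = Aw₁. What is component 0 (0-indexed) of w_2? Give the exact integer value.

w1 = Av₀ = ((-3)·1 + 3·1 + (-1)·1; 5·1 + (-5)·1 + 1·1; 2·1 + 2·1 + (-5)·1) = (-1, 1, -1)
w2 = Aw1 = ((-3)·(-1) + 3·1 + (-1)·(-1); 5·(-1) + (-5)·1 + 1·(-1); 2·(-1) + 2·1 + (-5)·(-1)) = (7, -11, 5)
The requested component of w2 is 7.

7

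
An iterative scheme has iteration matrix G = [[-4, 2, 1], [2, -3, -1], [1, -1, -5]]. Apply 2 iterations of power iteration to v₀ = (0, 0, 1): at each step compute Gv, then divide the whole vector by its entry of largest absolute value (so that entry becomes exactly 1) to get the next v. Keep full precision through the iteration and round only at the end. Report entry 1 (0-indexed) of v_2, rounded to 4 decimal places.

Gv0 = (1.00000, -1.00000, -5.00000); divide by -5.00000 → v1 = (-0.20000, 0.20000, 1.00000)
Gv1 = (2.20000, -2.00000, -5.40000); divide by -5.40000 → v2 = (-0.40741, 0.37037, 1.00000)
Requested entry of v2: 10/27 = 0.3704

0.3704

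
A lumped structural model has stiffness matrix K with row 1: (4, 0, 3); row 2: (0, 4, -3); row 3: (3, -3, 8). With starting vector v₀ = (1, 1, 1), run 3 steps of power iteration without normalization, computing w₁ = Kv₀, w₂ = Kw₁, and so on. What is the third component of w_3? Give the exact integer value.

w1 = Kv₀ = (4·1 + 0·1 + 3·1; 0·1 + 4·1 + (-3)·1; 3·1 + (-3)·1 + 8·1) = (7, 1, 8)
w2 = Kw1 = (4·7 + 0·1 + 3·8; 0·7 + 4·1 + (-3)·8; 3·7 + (-3)·1 + 8·8) = (52, -20, 82)
w3 = Kw2 = (454, -326, 872)
The requested component of w3 is 872.

872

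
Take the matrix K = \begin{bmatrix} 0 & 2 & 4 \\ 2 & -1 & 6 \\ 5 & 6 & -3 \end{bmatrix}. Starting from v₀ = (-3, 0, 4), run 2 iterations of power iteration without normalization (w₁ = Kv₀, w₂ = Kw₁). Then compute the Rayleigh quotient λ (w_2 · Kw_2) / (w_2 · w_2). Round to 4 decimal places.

w1 = Kv₀ = (0·(-3) + 2·0 + 4·4; 2·(-3) + (-1)·0 + 6·4; 5·(-3) + 6·0 + (-3)·4) = (16, 18, -27)
w2 = Kw1 = (0·16 + 2·18 + 4·(-27); 2·16 + (-1)·18 + 6·(-27); 5·16 + 6·18 + (-3)·(-27)) = (-72, -148, 269)
Kw2 = (780, 1618, -2055)
w2·Kw2 = (-72)·780 + (-148)·1618 + 269·(-2055) = -848419; w2·w2 = (-72)·(-72) + (-148)·(-148) + 269·269 = 99449
λ ≈ -848419/99449 = -8.5312

λ ≈ -8.5312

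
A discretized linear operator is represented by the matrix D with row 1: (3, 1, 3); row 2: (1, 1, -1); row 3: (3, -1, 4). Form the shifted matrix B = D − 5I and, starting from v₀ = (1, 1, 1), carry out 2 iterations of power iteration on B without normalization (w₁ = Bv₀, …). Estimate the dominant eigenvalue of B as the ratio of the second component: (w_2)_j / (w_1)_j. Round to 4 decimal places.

B = D − 5I has rows (-2, 1, 3); (1, -4, -1); (3, -1, -1)
w1 = Bv₀ = (2, -4, 1)
w2 = Bw1 = (-5, 17, 9)
Ratio: 17/-4 = -4.2500

-4.2500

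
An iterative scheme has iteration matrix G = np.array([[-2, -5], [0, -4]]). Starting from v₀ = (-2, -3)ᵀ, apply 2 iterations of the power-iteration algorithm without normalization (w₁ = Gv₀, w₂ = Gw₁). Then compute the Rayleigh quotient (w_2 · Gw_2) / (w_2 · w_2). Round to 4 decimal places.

-4.3621

w1 = Gv₀ = ((-2)·(-2) + (-5)·(-3); 0·(-2) + (-4)·(-3)) = (19, 12)
w2 = Gw1 = ((-2)·19 + (-5)·12; 0·19 + (-4)·12) = (-98, -48)
Gw2 = (436, 192)
w2·Gw2 = (-98)·436 + (-48)·192 = -51944; w2·w2 = (-98)·(-98) + (-48)·(-48) = 11908
λ ≈ -51944/11908 = -4.3621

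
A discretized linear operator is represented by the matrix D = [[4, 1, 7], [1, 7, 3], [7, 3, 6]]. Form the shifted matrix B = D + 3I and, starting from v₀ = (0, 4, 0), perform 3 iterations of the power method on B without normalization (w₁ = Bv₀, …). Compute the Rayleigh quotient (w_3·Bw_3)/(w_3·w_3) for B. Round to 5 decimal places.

15.66644

B = D + 3I has rows (7, 1, 7); (1, 10, 3); (7, 3, 9)
w1 = Bv₀ = (4, 40, 12)
w2 = Bw1 = (152, 440, 256)
w3 = Bw2 = (3296, 5320, 4688)
Bw3 = (61208, 70560, 81224)
w3·Bw3 = 957898880; w3·w3 = 61143360; μ ≈ 957898880/61143360 = 15.66644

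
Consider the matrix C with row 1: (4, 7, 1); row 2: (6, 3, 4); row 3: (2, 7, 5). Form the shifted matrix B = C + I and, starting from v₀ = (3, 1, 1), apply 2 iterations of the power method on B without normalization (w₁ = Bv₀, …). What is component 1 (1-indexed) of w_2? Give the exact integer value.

316

B = C + I has rows (5, 7, 1); (6, 4, 4); (2, 7, 6)
w1 = Bv₀ = (5·3 + 7·1 + 1·1; 6·3 + 4·1 + 4·1; 2·3 + 7·1 + 6·1) = (23, 26, 19)
w2 = Bw1 = (5·23 + 7·26 + 1·19; 6·23 + 4·26 + 4·19; 2·23 + 7·26 + 6·19) = (316, 318, 342)
Requested component of w2: 316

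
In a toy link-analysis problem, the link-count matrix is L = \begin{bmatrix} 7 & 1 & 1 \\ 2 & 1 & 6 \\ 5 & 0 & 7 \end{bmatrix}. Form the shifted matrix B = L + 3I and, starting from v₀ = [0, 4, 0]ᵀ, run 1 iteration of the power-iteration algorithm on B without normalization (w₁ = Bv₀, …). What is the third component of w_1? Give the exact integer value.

0

B = L + 3I has rows (10, 1, 1); (2, 4, 6); (5, 0, 10)
w1 = Bv₀ = (4, 16, 0)
Requested component of w1: 0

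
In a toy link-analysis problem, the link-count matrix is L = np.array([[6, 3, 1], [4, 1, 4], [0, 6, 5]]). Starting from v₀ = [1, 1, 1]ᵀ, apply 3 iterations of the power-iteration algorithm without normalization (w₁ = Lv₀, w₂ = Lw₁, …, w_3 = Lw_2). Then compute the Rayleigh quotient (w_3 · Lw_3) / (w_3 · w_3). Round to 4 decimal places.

10.0000

w1 = Lv₀ = (10, 9, 11)
w2 = Lw1 = (98, 93, 109)
w3 = Lw2 = (976, 921, 1103)
Lw3 = (9722, 9237, 11041)
w3·Lw3 = 976·9722 + 921·9237 + 1103·11041 = 30174172; w3·w3 = 976·976 + 921·921 + 1103·1103 = 3017426
λ ≈ 30174172/3017426 = 10.0000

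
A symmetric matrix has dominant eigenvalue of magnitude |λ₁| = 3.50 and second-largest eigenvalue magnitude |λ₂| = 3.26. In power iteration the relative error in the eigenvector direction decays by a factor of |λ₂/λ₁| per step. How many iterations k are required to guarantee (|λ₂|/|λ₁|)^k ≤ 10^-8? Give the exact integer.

260

|λ₂/λ₁| = 3.26/3.50 = 0.93143
Need k ≥ ln(10^-8) / ln(0.93143) = -18.4207 / -0.0710 ≈ 259.316
Smallest integer k satisfying the bound: 260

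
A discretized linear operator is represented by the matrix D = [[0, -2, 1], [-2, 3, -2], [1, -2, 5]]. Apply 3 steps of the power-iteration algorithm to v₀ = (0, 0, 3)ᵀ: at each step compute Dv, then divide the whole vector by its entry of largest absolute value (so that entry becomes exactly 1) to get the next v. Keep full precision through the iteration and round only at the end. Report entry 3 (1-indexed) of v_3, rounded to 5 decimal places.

Dv0 = (3.000000, -6.000000, 15.000000); divide by 15.000000 → v1 = (0.200000, -0.400000, 1.000000)
Dv1 = (1.800000, -3.600000, 6.000000); divide by 6.000000 → v2 = (0.300000, -0.600000, 1.000000)
Dv2 = (2.200000, -4.400000, 6.500000); divide by 6.500000 → v3 = (0.338462, -0.676923, 1.000000)
Requested entry of v3: 585/585 = 1.00000

1.00000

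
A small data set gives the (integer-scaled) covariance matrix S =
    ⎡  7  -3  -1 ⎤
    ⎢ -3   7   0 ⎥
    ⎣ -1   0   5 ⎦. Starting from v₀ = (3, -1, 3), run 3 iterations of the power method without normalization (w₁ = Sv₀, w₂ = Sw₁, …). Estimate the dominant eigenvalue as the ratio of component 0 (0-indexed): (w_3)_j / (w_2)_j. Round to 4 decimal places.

λ ≈ 9.6557

w1 = Sv₀ = (7·3 + (-3)·(-1) + (-1)·3; (-3)·3 + 7·(-1) + 0·3; (-1)·3 + 0·(-1) + 5·3) = (21, -16, 12)
w2 = Sw1 = (7·21 + (-3)·(-16) + (-1)·12; (-3)·21 + 7·(-16) + 0·12; (-1)·21 + 0·(-16) + 5·12) = (183, -175, 39)
w3 = Sw2 = (1767, -1774, 12)
Ratio at component: 1767 / 183 = 9.6557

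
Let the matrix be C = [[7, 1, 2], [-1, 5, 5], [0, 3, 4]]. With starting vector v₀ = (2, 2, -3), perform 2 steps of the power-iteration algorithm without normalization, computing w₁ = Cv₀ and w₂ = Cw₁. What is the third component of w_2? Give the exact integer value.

w1 = Cv₀ = (7·2 + 1·2 + 2·(-3); (-1)·2 + 5·2 + 5·(-3); 0·2 + 3·2 + 4·(-3)) = (10, -7, -6)
w2 = Cw1 = (7·10 + 1·(-7) + 2·(-6); (-1)·10 + 5·(-7) + 5·(-6); 0·10 + 3·(-7) + 4·(-6)) = (51, -75, -45)
The requested component of w2 is -45.

-45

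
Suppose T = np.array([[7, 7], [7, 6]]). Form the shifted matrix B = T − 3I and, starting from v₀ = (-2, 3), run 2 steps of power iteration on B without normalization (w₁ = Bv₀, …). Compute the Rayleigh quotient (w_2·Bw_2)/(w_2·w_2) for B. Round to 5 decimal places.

6.03001

B = T − 3I has rows (4, 7); (7, 3)
w1 = Bv₀ = (4·(-2) + 7·3; 7·(-2) + 3·3) = (13, -5)
w2 = Bw1 = (4·13 + 7·(-5); 7·13 + 3·(-5)) = (17, 76)
Bw2 = (600, 347)
w2·Bw2 = 36572; w2·w2 = 6065; μ ≈ 36572/6065 = 6.03001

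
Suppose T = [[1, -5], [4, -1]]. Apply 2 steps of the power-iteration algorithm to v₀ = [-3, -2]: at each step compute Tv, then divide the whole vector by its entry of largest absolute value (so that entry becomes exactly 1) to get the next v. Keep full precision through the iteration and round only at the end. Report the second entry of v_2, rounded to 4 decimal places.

Tv0 = (7.00000, -10.00000); divide by -10.00000 → v1 = (-0.70000, 1.00000)
Tv1 = (-5.70000, -3.80000); divide by -5.70000 → v2 = (1.00000, 0.66667)
Requested entry of v2: 38/57 = 0.6667

0.6667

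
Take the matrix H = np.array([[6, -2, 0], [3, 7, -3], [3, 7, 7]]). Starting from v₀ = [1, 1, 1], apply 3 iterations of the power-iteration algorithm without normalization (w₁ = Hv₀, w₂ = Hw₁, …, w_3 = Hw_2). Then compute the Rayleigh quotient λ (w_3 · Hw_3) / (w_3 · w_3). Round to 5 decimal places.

λ ≈ 5.89984

w1 = Hv₀ = (6·1 + (-2)·1 + 0·1; 3·1 + 7·1 + (-3)·1; 3·1 + 7·1 + 7·1) = (4, 7, 17)
w2 = Hw1 = (6·4 + (-2)·7 + 0·17; 3·4 + 7·7 + (-3)·17; 3·4 + 7·7 + 7·17) = (10, 10, 180)
w3 = Hw2 = (40, -440, 1360)
Hw3 = (1120, -7040, 6560)
w3·Hw3 = 40·1120 + (-440)·(-7040) + 1360·6560 = 12064000; w3·w3 = 40·40 + (-440)·(-440) + 1360·1360 = 2044800
λ ≈ 12064000/2044800 = 5.89984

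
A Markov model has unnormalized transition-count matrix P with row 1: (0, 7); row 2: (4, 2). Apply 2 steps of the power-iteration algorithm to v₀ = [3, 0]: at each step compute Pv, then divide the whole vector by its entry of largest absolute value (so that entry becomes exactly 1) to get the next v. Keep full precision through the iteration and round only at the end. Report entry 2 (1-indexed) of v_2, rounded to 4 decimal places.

Pv0 = (0.00000, 12.00000); divide by 12.00000 → v1 = (0.00000, 1.00000)
Pv1 = (7.00000, 2.00000); divide by 7.00000 → v2 = (1.00000, 0.28571)
Requested entry of v2: 24/84 = 0.2857

0.2857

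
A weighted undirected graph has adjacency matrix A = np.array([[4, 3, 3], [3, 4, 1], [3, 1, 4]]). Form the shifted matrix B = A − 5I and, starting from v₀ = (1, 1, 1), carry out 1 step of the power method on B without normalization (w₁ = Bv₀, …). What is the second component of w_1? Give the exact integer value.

3

B = A − 5I has rows (-1, 3, 3); (3, -1, 1); (3, 1, -1)
w1 = Bv₀ = (5, 3, 3)
Requested component of w1: 3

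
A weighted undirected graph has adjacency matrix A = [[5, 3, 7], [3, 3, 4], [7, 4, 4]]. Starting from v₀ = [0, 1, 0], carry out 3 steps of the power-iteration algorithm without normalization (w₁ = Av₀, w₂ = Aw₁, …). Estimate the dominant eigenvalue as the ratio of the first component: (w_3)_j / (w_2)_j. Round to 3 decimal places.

13.558

w1 = Av₀ = (3, 3, 4)
w2 = Aw1 = (52, 34, 49)
w3 = Aw2 = (705, 454, 696)
Ratio at component: 705 / 52 = 13.558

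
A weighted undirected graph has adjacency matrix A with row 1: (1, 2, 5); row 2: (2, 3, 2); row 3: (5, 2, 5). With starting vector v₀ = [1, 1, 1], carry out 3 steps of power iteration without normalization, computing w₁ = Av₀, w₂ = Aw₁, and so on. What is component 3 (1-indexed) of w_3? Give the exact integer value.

1102

w1 = Av₀ = (8, 7, 12)
w2 = Aw1 = (82, 61, 114)
w3 = Aw2 = (774, 575, 1102)
The requested component of w3 is 1102.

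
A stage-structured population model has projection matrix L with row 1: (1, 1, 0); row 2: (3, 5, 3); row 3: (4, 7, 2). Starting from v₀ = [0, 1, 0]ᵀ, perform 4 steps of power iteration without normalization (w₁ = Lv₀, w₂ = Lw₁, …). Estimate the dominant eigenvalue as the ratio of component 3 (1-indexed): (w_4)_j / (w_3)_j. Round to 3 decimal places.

8.710

w1 = Lv₀ = (1·0 + 1·1 + 0·0; 3·0 + 5·1 + 3·0; 4·0 + 7·1 + 2·0) = (1, 5, 7)
w2 = Lw1 = (1·1 + 1·5 + 0·7; 3·1 + 5·5 + 3·7; 4·1 + 7·5 + 2·7) = (6, 49, 53)
w3 = Lw2 = (55, 422, 473)
w4 = Lw3 = (477, 3694, 4120)
Ratio at component: 4120 / 473 = 8.710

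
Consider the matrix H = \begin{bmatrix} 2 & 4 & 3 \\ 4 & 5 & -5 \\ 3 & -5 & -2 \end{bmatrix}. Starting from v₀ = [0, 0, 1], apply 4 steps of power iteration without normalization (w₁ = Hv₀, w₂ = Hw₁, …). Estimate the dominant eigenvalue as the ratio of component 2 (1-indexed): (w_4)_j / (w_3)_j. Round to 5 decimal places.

w1 = Hv₀ = (2·0 + 4·0 + 3·1; 4·0 + 5·0 + (-5)·1; 3·0 + (-5)·0 + (-2)·1) = (3, -5, -2)
w2 = Hw1 = (2·3 + 4·(-5) + 3·(-2); 4·3 + 5·(-5) + (-5)·(-2); 3·3 + (-5)·(-5) + (-2)·(-2)) = (-20, -3, 38)
w3 = Hw2 = (62, -285, -121)
w4 = Hw3 = (-1379, -572, 1853)
Ratio at component: -572 / -285 = 2.00702

2.00702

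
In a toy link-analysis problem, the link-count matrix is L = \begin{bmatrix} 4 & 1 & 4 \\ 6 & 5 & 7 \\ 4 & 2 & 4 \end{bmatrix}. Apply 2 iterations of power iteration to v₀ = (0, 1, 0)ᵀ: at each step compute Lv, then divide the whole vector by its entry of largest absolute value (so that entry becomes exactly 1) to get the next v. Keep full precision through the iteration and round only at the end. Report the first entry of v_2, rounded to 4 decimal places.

Lv0 = (1.00000, 5.00000, 2.00000); divide by 5.00000 → v1 = (0.20000, 1.00000, 0.40000)
Lv1 = (3.40000, 9.00000, 4.40000); divide by 9.00000 → v2 = (0.37778, 1.00000, 0.48889)
Requested entry of v2: 17/45 = 0.3778

0.3778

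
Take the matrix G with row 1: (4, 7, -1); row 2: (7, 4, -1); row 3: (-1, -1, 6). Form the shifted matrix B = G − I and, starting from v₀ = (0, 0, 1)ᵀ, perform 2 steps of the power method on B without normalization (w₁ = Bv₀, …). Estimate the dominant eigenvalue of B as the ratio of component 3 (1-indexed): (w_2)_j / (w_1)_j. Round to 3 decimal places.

5.400

B = G − I has rows (3, 7, -1); (7, 3, -1); (-1, -1, 5)
w1 = Bv₀ = (-1, -1, 5)
w2 = Bw1 = (-15, -15, 27)
Ratio: 27/5 = 5.400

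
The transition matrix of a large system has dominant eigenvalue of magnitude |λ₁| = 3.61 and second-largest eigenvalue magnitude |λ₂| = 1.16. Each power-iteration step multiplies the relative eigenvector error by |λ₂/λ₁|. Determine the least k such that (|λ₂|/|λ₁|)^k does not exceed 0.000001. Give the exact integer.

13

|λ₂/λ₁| = 1.16/3.61 = 0.32133
Need k ≥ ln(0.000001) / ln(0.32133) = -13.8155 / -1.1353 ≈ 12.169
Smallest integer k satisfying the bound: 13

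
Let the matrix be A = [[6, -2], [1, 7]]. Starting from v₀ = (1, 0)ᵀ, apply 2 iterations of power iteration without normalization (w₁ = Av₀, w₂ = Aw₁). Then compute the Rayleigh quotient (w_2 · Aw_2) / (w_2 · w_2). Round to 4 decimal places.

w1 = Av₀ = (6·1 + (-2)·0; 1·1 + 7·0) = (6, 1)
w2 = Aw1 = (6·6 + (-2)·1; 1·6 + 7·1) = (34, 13)
Aw2 = (178, 125)
w2·Aw2 = 34·178 + 13·125 = 7677; w2·w2 = 34·34 + 13·13 = 1325
λ ≈ 7677/1325 = 5.7940

5.7940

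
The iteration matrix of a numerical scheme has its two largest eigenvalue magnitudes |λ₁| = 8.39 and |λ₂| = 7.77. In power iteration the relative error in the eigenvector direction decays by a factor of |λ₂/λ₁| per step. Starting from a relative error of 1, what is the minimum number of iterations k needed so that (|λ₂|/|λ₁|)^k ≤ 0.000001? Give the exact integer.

|λ₂/λ₁| = 7.77/8.39 = 0.92610
Need k ≥ ln(0.000001) / ln(0.92610) = -13.8155 / -0.0768 ≈ 179.959
Smallest integer k satisfying the bound: 180

180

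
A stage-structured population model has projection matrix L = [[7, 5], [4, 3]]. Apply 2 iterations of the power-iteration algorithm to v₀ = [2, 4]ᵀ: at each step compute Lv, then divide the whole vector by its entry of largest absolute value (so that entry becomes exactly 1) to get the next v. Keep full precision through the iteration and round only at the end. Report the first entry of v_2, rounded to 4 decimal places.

Lv0 = (34.00000, 20.00000); divide by 34.00000 → v1 = (1.00000, 0.58824)
Lv1 = (9.94118, 5.76471); divide by 9.94118 → v2 = (1.00000, 0.57988)
Requested entry of v2: 338/338 = 1.0000

1.0000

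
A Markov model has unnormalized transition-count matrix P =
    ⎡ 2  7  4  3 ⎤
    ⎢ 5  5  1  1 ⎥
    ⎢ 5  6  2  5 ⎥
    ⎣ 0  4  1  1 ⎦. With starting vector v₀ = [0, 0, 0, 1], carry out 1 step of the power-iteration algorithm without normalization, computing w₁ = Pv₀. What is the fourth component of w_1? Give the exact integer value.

w1 = Pv₀ = (2·0 + 7·0 + 4·0 + 3·1; 5·0 + 5·0 + 1·0 + 1·1; 5·0 + 6·0 + 2·0 + 5·1; 0·0 + 4·0 + 1·0 + 1·1) = (3, 1, 5, 1)
The requested component of w1 is 1.

1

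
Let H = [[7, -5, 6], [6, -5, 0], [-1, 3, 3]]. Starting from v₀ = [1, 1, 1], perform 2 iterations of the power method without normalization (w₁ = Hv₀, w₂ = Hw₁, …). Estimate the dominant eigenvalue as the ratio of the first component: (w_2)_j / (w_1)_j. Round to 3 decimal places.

10.125

w1 = Hv₀ = (7·1 + (-5)·1 + 6·1; 6·1 + (-5)·1 + 0·1; (-1)·1 + 3·1 + 3·1) = (8, 1, 5)
w2 = Hw1 = (7·8 + (-5)·1 + 6·5; 6·8 + (-5)·1 + 0·5; (-1)·8 + 3·1 + 3·5) = (81, 43, 10)
Ratio at component: 81 / 8 = 10.125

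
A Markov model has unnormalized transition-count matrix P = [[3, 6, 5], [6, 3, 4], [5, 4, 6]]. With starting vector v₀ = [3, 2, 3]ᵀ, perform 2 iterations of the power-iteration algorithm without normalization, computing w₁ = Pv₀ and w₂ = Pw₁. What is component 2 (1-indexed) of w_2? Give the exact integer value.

w1 = Pv₀ = (3·3 + 6·2 + 5·3; 6·3 + 3·2 + 4·3; 5·3 + 4·2 + 6·3) = (36, 36, 41)
w2 = Pw1 = (3·36 + 6·36 + 5·41; 6·36 + 3·36 + 4·41; 5·36 + 4·36 + 6·41) = (529, 488, 570)
The requested component of w2 is 488.

488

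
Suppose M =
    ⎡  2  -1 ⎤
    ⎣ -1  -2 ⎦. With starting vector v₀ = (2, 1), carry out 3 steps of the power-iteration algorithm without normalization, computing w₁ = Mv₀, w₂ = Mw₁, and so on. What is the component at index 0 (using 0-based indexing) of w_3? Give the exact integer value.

15

w1 = Mv₀ = (2·2 + (-1)·1; (-1)·2 + (-2)·1) = (3, -4)
w2 = Mw1 = (2·3 + (-1)·(-4); (-1)·3 + (-2)·(-4)) = (10, 5)
w3 = Mw2 = (15, -20)
The requested component of w3 is 15.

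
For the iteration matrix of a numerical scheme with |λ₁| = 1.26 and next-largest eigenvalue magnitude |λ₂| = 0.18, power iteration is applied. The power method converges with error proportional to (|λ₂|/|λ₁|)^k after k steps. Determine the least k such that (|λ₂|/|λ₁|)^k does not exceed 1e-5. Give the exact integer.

6

|λ₂/λ₁| = 0.18/1.26 = 0.14286
Need k ≥ ln(1e-5) / ln(0.14286) = -11.5129 / -1.9459 ≈ 5.916
Smallest integer k satisfying the bound: 6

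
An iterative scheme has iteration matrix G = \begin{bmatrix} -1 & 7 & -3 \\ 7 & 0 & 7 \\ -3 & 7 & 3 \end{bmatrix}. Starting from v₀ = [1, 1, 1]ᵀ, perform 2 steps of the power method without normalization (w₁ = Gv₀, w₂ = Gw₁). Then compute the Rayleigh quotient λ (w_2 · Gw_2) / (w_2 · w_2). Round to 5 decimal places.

λ ≈ 7.22121

w1 = Gv₀ = (3, 14, 7)
w2 = Gw1 = (74, 70, 110)
Gw2 = (86, 1288, 598)
w2·Gw2 = 74·86 + 70·1288 + 110·598 = 162304; w2·w2 = 74·74 + 70·70 + 110·110 = 22476
λ ≈ 162304/22476 = 7.22121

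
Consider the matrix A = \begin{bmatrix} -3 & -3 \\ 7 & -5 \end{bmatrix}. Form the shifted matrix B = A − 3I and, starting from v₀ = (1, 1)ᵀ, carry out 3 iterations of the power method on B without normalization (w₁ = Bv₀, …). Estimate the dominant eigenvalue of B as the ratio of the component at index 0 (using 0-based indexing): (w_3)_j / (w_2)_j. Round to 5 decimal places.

B = A − 3I has rows (-6, -3); (7, -8)
w1 = Bv₀ = (-9, -1)
w2 = Bw1 = (57, -55)
w3 = Bw2 = (-177, 839)
Ratio: -177/57 = -3.10526

μ ≈ -3.10526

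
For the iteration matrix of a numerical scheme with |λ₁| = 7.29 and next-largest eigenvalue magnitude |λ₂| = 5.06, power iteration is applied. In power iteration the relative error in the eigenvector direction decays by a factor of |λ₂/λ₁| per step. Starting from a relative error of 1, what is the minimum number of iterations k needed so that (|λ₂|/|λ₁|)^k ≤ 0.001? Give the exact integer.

|λ₂/λ₁| = 5.06/7.29 = 0.69410
Need k ≥ ln(0.001) / ln(0.69410) = -6.9078 / -0.3651 ≈ 18.918
Smallest integer k satisfying the bound: 19

19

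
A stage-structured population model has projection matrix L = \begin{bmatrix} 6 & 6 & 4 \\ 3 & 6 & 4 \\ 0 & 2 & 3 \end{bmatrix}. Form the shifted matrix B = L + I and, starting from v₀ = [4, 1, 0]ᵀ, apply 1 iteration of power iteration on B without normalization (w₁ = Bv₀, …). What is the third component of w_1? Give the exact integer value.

B = L + I has rows (7, 6, 4); (3, 7, 4); (0, 2, 4)
w1 = Bv₀ = (34, 19, 2)
Requested component of w1: 2

2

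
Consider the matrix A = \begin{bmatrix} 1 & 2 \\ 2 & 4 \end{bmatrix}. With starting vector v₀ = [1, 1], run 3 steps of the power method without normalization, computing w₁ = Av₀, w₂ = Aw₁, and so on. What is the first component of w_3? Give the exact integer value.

w1 = Av₀ = (1·1 + 2·1; 2·1 + 4·1) = (3, 6)
w2 = Aw1 = (1·3 + 2·6; 2·3 + 4·6) = (15, 30)
w3 = Aw2 = (75, 150)
The requested component of w3 is 75.

75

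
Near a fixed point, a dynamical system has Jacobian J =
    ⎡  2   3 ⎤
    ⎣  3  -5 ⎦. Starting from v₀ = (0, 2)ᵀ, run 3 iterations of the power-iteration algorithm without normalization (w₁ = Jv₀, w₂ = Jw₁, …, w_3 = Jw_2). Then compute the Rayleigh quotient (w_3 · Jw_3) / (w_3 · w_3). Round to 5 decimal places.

w1 = Jv₀ = (6, -10)
w2 = Jw1 = (-18, 68)
w3 = Jw2 = (168, -394)
Jw3 = (-846, 2474)
w3·Jw3 = 168·(-846) + (-394)·2474 = -1116884; w3·w3 = 168·168 + (-394)·(-394) = 183460
λ ≈ -1116884/183460 = -6.08789

λ ≈ -6.08789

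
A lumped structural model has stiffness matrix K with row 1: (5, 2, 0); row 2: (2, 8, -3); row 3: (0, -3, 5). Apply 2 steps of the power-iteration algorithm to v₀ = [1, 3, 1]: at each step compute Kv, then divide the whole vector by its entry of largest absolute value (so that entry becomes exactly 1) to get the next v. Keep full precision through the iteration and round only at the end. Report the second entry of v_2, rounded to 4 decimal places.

Kv0 = (11.00000, 23.00000, -4.00000); divide by 23.00000 → v1 = (0.47826, 1.00000, -0.17391)
Kv1 = (4.39130, 9.47826, -3.86957); divide by 9.47826 → v2 = (0.46330, 1.00000, -0.40826)
Requested entry of v2: 218/218 = 1.0000

1.0000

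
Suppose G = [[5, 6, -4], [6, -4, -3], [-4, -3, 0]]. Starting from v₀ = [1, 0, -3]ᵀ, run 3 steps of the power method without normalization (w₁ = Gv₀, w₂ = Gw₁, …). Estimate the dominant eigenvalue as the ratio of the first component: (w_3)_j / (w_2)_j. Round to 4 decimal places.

w1 = Gv₀ = (5·1 + 6·0 + (-4)·(-3); 6·1 + (-4)·0 + (-3)·(-3); (-4)·1 + (-3)·0 + 0·(-3)) = (17, 15, -4)
w2 = Gw1 = (5·17 + 6·15 + (-4)·(-4); 6·17 + (-4)·15 + (-3)·(-4); (-4)·17 + (-3)·15 + 0·(-4)) = (191, 54, -113)
w3 = Gw2 = (1731, 1269, -926)
Ratio at component: 1731 / 191 = 9.0628

λ ≈ 9.0628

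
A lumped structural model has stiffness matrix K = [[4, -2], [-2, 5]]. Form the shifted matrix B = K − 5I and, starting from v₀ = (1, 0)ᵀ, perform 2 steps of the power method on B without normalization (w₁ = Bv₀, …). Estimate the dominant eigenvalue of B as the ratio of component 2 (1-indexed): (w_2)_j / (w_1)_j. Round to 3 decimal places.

B = K − 5I has rows (-1, -2); (-2, 0)
w1 = Bv₀ = (-1, -2)
w2 = Bw1 = (5, 2)
Ratio: 2/-2 = -1.000

-1.000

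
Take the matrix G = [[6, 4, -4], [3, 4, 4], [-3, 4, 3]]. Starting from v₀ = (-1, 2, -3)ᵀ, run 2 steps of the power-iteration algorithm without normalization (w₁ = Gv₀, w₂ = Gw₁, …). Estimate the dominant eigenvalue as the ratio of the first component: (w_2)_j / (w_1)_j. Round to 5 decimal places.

w1 = Gv₀ = (6·(-1) + 4·2 + (-4)·(-3); 3·(-1) + 4·2 + 4·(-3); (-3)·(-1) + 4·2 + 3·(-3)) = (14, -7, 2)
w2 = Gw1 = (6·14 + 4·(-7) + (-4)·2; 3·14 + 4·(-7) + 4·2; (-3)·14 + 4·(-7) + 3·2) = (48, 22, -64)
Ratio at component: 48 / 14 = 3.42857

λ ≈ 3.42857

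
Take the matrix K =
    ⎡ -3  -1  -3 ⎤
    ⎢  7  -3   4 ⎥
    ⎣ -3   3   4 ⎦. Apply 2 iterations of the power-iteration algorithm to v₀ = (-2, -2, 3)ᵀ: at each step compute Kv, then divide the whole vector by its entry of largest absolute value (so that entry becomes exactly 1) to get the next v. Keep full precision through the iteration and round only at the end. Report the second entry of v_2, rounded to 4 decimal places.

Kv0 = (-1.00000, 4.00000, 12.00000); divide by 12.00000 → v1 = (-0.08333, 0.33333, 1.00000)
Kv1 = (-3.08333, 2.41667, 5.25000); divide by 5.25000 → v2 = (-0.58730, 0.46032, 1.00000)
Requested entry of v2: 29/63 = 0.4603

0.4603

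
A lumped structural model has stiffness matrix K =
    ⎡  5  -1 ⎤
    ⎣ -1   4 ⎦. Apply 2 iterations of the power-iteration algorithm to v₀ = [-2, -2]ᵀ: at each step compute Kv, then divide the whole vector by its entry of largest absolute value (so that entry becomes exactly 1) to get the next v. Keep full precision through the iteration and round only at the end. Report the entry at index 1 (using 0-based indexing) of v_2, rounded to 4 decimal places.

Kv0 = (-8.00000, -6.00000); divide by -8.00000 → v1 = (1.00000, 0.75000)
Kv1 = (4.25000, 2.00000); divide by 4.25000 → v2 = (1.00000, 0.47059)
Requested entry of v2: -16/-34 = 0.4706

0.4706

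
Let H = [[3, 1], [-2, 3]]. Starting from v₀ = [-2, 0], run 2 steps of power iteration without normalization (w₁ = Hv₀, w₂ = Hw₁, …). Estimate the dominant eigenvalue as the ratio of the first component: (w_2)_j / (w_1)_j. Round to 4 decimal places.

w1 = Hv₀ = (-6, 4)
w2 = Hw1 = (-14, 24)
Ratio at component: -14 / -6 = 2.3333

λ ≈ 2.3333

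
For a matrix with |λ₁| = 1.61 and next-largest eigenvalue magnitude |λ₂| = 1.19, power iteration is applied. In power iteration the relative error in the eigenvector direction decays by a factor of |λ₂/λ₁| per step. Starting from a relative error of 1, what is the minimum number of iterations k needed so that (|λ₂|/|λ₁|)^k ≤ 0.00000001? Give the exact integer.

61

|λ₂/λ₁| = 1.19/1.61 = 0.73913
Need k ≥ ln(0.00000001) / ln(0.73913) = -18.4207 / -0.3023 ≈ 60.939
Smallest integer k satisfying the bound: 61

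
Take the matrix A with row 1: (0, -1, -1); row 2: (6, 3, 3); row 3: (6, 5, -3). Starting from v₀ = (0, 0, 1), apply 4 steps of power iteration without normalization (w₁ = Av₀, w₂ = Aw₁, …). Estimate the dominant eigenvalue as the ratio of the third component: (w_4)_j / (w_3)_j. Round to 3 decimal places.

λ ≈ -4.286

w1 = Av₀ = (-1, 3, -3)
w2 = Aw1 = (0, -6, 18)
w3 = Aw2 = (-12, 36, -84)
w4 = Aw3 = (48, -216, 360)
Ratio at component: 360 / -84 = -4.286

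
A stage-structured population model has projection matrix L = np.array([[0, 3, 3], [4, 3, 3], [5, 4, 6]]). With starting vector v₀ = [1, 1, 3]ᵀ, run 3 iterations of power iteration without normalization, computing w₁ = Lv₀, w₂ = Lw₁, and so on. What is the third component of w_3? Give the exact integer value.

3069

w1 = Lv₀ = (12, 16, 27)
w2 = Lw1 = (129, 177, 286)
w3 = Lw2 = (1389, 1905, 3069)
The requested component of w3 is 3069.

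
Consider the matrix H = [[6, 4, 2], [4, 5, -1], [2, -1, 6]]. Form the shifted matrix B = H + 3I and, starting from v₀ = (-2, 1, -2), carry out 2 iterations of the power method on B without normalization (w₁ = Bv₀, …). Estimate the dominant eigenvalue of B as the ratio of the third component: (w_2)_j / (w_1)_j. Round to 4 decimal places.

μ ≈ 10.6522

B = H + 3I has rows (9, 4, 2); (4, 8, -1); (2, -1, 9)
w1 = Bv₀ = (9·(-2) + 4·1 + 2·(-2); 4·(-2) + 8·1 + (-1)·(-2); 2·(-2) + (-1)·1 + 9·(-2)) = (-18, 2, -23)
w2 = Bw1 = (9·(-18) + 4·2 + 2·(-23); 4·(-18) + 8·2 + (-1)·(-23); 2·(-18) + (-1)·2 + 9·(-23)) = (-200, -33, -245)
Ratio: -245/-23 = 10.6522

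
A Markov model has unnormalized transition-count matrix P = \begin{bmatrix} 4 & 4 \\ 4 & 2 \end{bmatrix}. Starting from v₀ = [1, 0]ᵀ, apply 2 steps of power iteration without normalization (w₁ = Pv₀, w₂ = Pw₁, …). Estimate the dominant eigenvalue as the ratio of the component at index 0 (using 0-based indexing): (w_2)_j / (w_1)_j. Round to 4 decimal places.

w1 = Pv₀ = (4, 4)
w2 = Pw1 = (32, 24)
Ratio at component: 32 / 4 = 8.0000

λ ≈ 8.0000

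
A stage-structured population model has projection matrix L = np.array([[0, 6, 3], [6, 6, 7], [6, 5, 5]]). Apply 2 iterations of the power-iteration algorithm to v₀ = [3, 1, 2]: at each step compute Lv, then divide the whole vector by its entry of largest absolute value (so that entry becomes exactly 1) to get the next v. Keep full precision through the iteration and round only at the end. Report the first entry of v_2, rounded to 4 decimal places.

0.6158

Lv0 = (12.00000, 38.00000, 33.00000); divide by 38.00000 → v1 = (0.31579, 1.00000, 0.86842)
Lv1 = (8.60526, 13.97368, 11.23684); divide by 13.97368 → v2 = (0.61582, 1.00000, 0.80414)
Requested entry of v2: 327/531 = 0.6158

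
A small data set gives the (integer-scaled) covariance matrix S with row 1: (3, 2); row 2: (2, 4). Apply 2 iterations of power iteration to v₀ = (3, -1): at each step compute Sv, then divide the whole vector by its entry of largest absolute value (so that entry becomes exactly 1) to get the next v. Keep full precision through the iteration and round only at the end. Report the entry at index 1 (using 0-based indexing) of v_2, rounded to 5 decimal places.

Sv0 = (7.000000, 2.000000); divide by 7.000000 → v1 = (1.000000, 0.285714)
Sv1 = (3.571429, 3.142857); divide by 3.571429 → v2 = (1.000000, 0.880000)
Requested entry of v2: 22/25 = 0.88000

0.88000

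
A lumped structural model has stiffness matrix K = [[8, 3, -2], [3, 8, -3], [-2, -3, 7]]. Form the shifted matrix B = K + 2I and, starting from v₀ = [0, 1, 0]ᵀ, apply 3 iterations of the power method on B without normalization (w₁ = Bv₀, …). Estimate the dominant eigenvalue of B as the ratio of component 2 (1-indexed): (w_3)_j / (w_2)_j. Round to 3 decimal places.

B = K + 2I has rows (10, 3, -2); (3, 10, -3); (-2, -3, 9)
w1 = Bv₀ = (10·0 + 3·1 + (-2)·0; 3·0 + 10·1 + (-3)·0; (-2)·0 + (-3)·1 + 9·0) = (3, 10, -3)
w2 = Bw1 = (10·3 + 3·10 + (-2)·(-3); 3·3 + 10·10 + (-3)·(-3); (-2)·3 + (-3)·10 + 9·(-3)) = (66, 118, -63)
w3 = Bw2 = (1140, 1567, -1053)
Ratio: 1567/118 = 13.280

μ ≈ 13.280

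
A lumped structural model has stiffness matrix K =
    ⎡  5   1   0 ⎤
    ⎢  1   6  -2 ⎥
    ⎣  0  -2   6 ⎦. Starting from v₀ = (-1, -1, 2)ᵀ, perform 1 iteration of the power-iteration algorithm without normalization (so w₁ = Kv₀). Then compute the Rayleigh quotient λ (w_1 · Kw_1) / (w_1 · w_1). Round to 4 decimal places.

λ ≈ 8.0170

w1 = Kv₀ = (5·(-1) + 1·(-1) + 0·2; 1·(-1) + 6·(-1) + (-2)·2; 0·(-1) + (-2)·(-1) + 6·2) = (-6, -11, 14)
Kw1 = (-41, -100, 106)
w1·Kw1 = (-6)·(-41) + (-11)·(-100) + 14·106 = 2830; w1·w1 = (-6)·(-6) + (-11)·(-11) + 14·14 = 353
λ ≈ 2830/353 = 8.0170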